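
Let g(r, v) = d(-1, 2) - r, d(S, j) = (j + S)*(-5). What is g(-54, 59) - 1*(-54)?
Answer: 103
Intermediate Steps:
d(S, j) = -5*S - 5*j (d(S, j) = (S + j)*(-5) = -5*S - 5*j)
g(r, v) = -5 - r (g(r, v) = (-5*(-1) - 5*2) - r = (5 - 10) - r = -5 - r)
g(-54, 59) - 1*(-54) = (-5 - 1*(-54)) - 1*(-54) = (-5 + 54) + 54 = 49 + 54 = 103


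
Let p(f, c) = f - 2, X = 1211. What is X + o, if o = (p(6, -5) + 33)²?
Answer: 2580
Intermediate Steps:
p(f, c) = -2 + f
o = 1369 (o = ((-2 + 6) + 33)² = (4 + 33)² = 37² = 1369)
X + o = 1211 + 1369 = 2580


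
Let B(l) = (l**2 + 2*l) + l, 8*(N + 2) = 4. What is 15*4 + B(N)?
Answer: 231/4 ≈ 57.750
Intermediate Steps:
N = -3/2 (N = -2 + (1/8)*4 = -2 + 1/2 = -3/2 ≈ -1.5000)
B(l) = l**2 + 3*l
15*4 + B(N) = 15*4 - 3*(3 - 3/2)/2 = 60 - 3/2*3/2 = 60 - 9/4 = 231/4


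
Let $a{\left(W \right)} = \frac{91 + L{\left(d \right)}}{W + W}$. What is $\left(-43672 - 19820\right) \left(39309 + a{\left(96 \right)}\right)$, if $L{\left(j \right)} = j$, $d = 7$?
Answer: $- \frac{19966715483}{8} \approx -2.4958 \cdot 10^{9}$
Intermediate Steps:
$a{\left(W \right)} = \frac{49}{W}$ ($a{\left(W \right)} = \frac{91 + 7}{W + W} = \frac{98}{2 W} = 98 \frac{1}{2 W} = \frac{49}{W}$)
$\left(-43672 - 19820\right) \left(39309 + a{\left(96 \right)}\right) = \left(-43672 - 19820\right) \left(39309 + \frac{49}{96}\right) = - 63492 \left(39309 + 49 \cdot \frac{1}{96}\right) = - 63492 \left(39309 + \frac{49}{96}\right) = \left(-63492\right) \frac{3773713}{96} = - \frac{19966715483}{8}$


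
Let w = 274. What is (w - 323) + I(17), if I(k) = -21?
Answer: -70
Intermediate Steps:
(w - 323) + I(17) = (274 - 323) - 21 = -49 - 21 = -70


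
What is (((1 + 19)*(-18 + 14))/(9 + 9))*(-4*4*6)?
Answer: 1280/3 ≈ 426.67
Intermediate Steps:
(((1 + 19)*(-18 + 14))/(9 + 9))*(-4*4*6) = ((20*(-4))/18)*(-16*6) = -80*1/18*(-96) = -40/9*(-96) = 1280/3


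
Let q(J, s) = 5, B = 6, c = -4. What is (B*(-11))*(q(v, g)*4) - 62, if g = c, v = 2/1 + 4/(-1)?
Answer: -1382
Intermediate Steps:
v = -2 (v = 2*1 + 4*(-1) = 2 - 4 = -2)
g = -4
(B*(-11))*(q(v, g)*4) - 62 = (6*(-11))*(5*4) - 62 = -66*20 - 62 = -1320 - 62 = -1382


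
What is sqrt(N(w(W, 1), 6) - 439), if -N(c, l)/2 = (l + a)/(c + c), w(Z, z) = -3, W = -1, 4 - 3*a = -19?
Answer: I*sqrt(3910)/3 ≈ 20.843*I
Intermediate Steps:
a = 23/3 (a = 4/3 - 1/3*(-19) = 4/3 + 19/3 = 23/3 ≈ 7.6667)
N(c, l) = -(23/3 + l)/c (N(c, l) = -2*(l + 23/3)/(c + c) = -2*(23/3 + l)/(2*c) = -2*(23/3 + l)*1/(2*c) = -(23/3 + l)/c)
sqrt(N(w(W, 1), 6) - 439) = sqrt((-23/3 - 1*6)/(-3) - 439) = sqrt(-(-23/3 - 6)/3 - 439) = sqrt(-1/3*(-41/3) - 439) = sqrt(41/9 - 439) = sqrt(-3910/9) = I*sqrt(3910)/3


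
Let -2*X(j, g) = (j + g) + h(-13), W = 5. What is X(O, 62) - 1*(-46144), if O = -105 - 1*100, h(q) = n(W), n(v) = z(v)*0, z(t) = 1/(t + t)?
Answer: 92431/2 ≈ 46216.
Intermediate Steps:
z(t) = 1/(2*t)
n(v) = 0 (n(v) = (1/(2*v))*0 = 0)
h(q) = 0
O = -205 (O = -105 - 100 = -205)
X(j, g) = -g/2 - j/2 (X(j, g) = -((j + g) + 0)/2 = -((g + j) + 0)/2 = -(g + j)/2 = -g/2 - j/2)
X(O, 62) - 1*(-46144) = (-½*62 - ½*(-205)) - 1*(-46144) = (-31 + 205/2) + 46144 = 143/2 + 46144 = 92431/2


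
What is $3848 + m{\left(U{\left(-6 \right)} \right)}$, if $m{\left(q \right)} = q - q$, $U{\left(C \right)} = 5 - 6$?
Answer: $3848$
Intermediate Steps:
$U{\left(C \right)} = -1$ ($U{\left(C \right)} = 5 - 6 = -1$)
$m{\left(q \right)} = 0$
$3848 + m{\left(U{\left(-6 \right)} \right)} = 3848 + 0 = 3848$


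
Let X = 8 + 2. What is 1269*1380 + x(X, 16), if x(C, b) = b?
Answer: 1751236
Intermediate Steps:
X = 10
1269*1380 + x(X, 16) = 1269*1380 + 16 = 1751220 + 16 = 1751236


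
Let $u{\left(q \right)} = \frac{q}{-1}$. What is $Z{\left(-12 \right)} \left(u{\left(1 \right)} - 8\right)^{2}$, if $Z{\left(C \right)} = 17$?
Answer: $1377$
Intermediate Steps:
$u{\left(q \right)} = - q$ ($u{\left(q \right)} = q \left(-1\right) = - q$)
$Z{\left(-12 \right)} \left(u{\left(1 \right)} - 8\right)^{2} = 17 \left(\left(-1\right) 1 - 8\right)^{2} = 17 \left(-1 - 8\right)^{2} = 17 \left(-9\right)^{2} = 17 \cdot 81 = 1377$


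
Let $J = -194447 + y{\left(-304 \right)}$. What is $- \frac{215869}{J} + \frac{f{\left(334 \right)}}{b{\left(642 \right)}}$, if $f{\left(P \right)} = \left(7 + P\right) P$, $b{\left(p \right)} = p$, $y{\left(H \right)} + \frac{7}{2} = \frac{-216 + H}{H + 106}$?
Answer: $\frac{2206218368915}{12358717959} \approx 178.52$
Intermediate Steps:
$y{\left(H \right)} = - \frac{7}{2} + \frac{-216 + H}{106 + H}$ ($y{\left(H \right)} = - \frac{7}{2} + \frac{-216 + H}{H + 106} = - \frac{7}{2} + \frac{-216 + H}{106 + H}$)
$J = - \frac{38500679}{198}$ ($J = -194447 + \frac{-1174 - -1520}{2 \left(106 - 304\right)} = -194447 + \frac{-1174 + 1520}{2 \left(-198\right)} = -194447 + \frac{1}{2} \left(- \frac{1}{198}\right) 346 = -194447 - \frac{173}{198} = - \frac{38500679}{198} \approx -1.9445 \cdot 10^{5}$)
$f{\left(P \right)} = P \left(7 + P\right)$
$- \frac{215869}{J} + \frac{f{\left(334 \right)}}{b{\left(642 \right)}} = - \frac{215869}{- \frac{38500679}{198}} + \frac{334 \left(7 + 334\right)}{642} = \left(-215869\right) \left(- \frac{198}{38500679}\right) + 334 \cdot 341 \cdot \frac{1}{642} = \frac{42742062}{38500679} + 113894 \cdot \frac{1}{642} = \frac{42742062}{38500679} + \frac{56947}{321} = \frac{2206218368915}{12358717959}$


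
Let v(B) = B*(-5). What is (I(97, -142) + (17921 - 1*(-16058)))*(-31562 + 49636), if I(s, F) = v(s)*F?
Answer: 1858892826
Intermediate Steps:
v(B) = -5*B
I(s, F) = -5*F*s (I(s, F) = (-5*s)*F = -5*F*s)
(I(97, -142) + (17921 - 1*(-16058)))*(-31562 + 49636) = (-5*(-142)*97 + (17921 - 1*(-16058)))*(-31562 + 49636) = (68870 + (17921 + 16058))*18074 = (68870 + 33979)*18074 = 102849*18074 = 1858892826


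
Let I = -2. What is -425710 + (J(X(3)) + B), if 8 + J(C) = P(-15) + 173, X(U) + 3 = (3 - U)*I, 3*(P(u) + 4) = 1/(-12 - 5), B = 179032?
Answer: -12572368/51 ≈ -2.4652e+5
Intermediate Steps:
P(u) = -205/51 (P(u) = -4 + 1/(3*(-12 - 5)) = -4 + (1/3)/(-17) = -4 + (1/3)*(-1/17) = -4 - 1/51 = -205/51)
X(U) = -9 + 2*U (X(U) = -3 + (3 - U)*(-2) = -3 + (-6 + 2*U) = -9 + 2*U)
J(C) = 8210/51 (J(C) = -8 + (-205/51 + 173) = -8 + 8618/51 = 8210/51)
-425710 + (J(X(3)) + B) = -425710 + (8210/51 + 179032) = -425710 + 9138842/51 = -12572368/51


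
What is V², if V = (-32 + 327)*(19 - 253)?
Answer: 4765140900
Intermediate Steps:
V = -69030 (V = 295*(-234) = -69030)
V² = (-69030)² = 4765140900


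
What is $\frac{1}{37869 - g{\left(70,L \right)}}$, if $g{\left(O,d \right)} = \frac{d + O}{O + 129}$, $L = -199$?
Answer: $\frac{199}{7536060} \approx 2.6406 \cdot 10^{-5}$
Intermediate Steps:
$g{\left(O,d \right)} = \frac{O + d}{129 + O}$
$\frac{1}{37869 - g{\left(70,L \right)}} = \frac{1}{37869 - \frac{70 - 199}{129 + 70}} = \frac{1}{37869 - \frac{1}{199} \left(-129\right)} = \frac{1}{37869 - - \frac{129}{199}} = \frac{1}{37869 + \frac{129}{199}} = \frac{1}{\frac{7536060}{199}} = \frac{199}{7536060}$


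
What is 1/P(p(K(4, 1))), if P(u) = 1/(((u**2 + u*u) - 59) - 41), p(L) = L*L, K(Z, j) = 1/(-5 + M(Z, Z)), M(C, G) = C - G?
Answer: -62498/625 ≈ -99.997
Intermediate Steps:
K(Z, j) = -1/5 (K(Z, j) = 1/(-5 + (Z - Z)) = 1/(-5 + 0) = 1/(-5) = -1/5)
p(L) = L**2
P(u) = 1/(-100 + 2*u**2) (P(u) = 1/(((u**2 + u**2) - 59) - 41) = 1/((2*u**2 - 59) - 41) = 1/((-59 + 2*u**2) - 41) = 1/(-100 + 2*u**2))
1/P(p(K(4, 1))) = 1/(1/(2*(-50 + ((-1/5)**2)**2))) = 1/(1/(2*(-50 + (1/25)**2))) = 1/(1/(2*(-50 + 1/625))) = 1/(1/(2*(-31249/625))) = 1/((1/2)*(-625/31249)) = 1/(-625/62498) = -62498/625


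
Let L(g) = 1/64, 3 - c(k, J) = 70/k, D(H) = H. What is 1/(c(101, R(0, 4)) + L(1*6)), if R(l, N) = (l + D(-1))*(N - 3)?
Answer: 6464/15013 ≈ 0.43056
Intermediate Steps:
R(l, N) = (-1 + l)*(-3 + N) (R(l, N) = (l - 1)*(N - 3) = (-1 + l)*(-3 + N))
c(k, J) = 3 - 70/k
L(g) = 1/64
1/(c(101, R(0, 4)) + L(1*6)) = 1/((3 - 70/101) + 1/64) = 1/(233/101 + 1/64) = 1/(15013/6464) = 6464/15013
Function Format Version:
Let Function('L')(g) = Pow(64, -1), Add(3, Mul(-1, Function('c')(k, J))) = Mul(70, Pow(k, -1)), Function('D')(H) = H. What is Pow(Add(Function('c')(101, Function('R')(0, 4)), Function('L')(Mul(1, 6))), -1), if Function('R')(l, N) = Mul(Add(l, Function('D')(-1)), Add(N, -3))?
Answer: Rational(6464, 15013) ≈ 0.43056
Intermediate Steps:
Function('R')(l, N) = Mul(Add(-1, l), Add(-3, N)) (Function('R')(l, N) = Mul(Add(l, -1), Add(N, -3)) = Mul(Add(-1, l), Add(-3, N)))
Function('c')(k, J) = Add(3, Mul(-70, Pow(k, -1))) (Function('c')(k, J) = Add(3, Mul(-1, Mul(70, Pow(k, -1)))) = Add(3, Mul(-70, Pow(k, -1))))
Function('L')(g) = Rational(1, 64)
Pow(Add(Function('c')(101, Function('R')(0, 4)), Function('L')(Mul(1, 6))), -1) = Pow(Add(Add(3, Mul(-70, Pow(101, -1))), Rational(1, 64)), -1) = Pow(Add(Add(3, Mul(-70, Rational(1, 101))), Rational(1, 64)), -1) = Pow(Add(Add(3, Rational(-70, 101)), Rational(1, 64)), -1) = Pow(Add(Rational(233, 101), Rational(1, 64)), -1) = Pow(Rational(15013, 6464), -1) = Rational(6464, 15013)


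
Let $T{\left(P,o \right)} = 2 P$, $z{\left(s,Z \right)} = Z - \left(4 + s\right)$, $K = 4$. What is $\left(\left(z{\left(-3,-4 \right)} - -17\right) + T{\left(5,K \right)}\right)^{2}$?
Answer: $484$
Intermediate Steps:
$z{\left(s,Z \right)} = -4 + Z - s$
$\left(\left(z{\left(-3,-4 \right)} - -17\right) + T{\left(5,K \right)}\right)^{2} = \left(\left(\left(-4 - 4 - -3\right) - -17\right) + 2 \cdot 5\right)^{2} = \left(\left(\left(-4 - 4 + 3\right) + 17\right) + 10\right)^{2} = \left(\left(-5 + 17\right) + 10\right)^{2} = \left(12 + 10\right)^{2} = 22^{2} = 484$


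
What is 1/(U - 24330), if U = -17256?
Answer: -1/41586 ≈ -2.4047e-5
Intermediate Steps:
1/(U - 24330) = 1/(-17256 - 24330) = 1/(-41586) = -1/41586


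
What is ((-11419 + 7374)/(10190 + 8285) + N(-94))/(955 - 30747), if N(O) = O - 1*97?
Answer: 353277/55040720 ≈ 0.0064185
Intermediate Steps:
N(O) = -97 + O (N(O) = O - 97 = -97 + O)
((-11419 + 7374)/(10190 + 8285) + N(-94))/(955 - 30747) = ((-11419 + 7374)/(10190 + 8285) + (-97 - 94))/(955 - 30747) = (-4045/18475 - 191)/(-29792) = (-4045*1/18475 - 191)*(-1/29792) = (-809/3695 - 191)*(-1/29792) = -706554/3695*(-1/29792) = 353277/55040720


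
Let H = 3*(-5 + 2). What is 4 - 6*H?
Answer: 58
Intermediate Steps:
H = -9 (H = 3*(-3) = -9)
4 - 6*H = 4 - 6*(-9) = 4 + 54 = 58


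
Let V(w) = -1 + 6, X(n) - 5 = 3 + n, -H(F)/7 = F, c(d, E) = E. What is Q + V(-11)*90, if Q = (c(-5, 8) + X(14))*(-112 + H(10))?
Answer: -5010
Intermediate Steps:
H(F) = -7*F
X(n) = 8 + n (X(n) = 5 + (3 + n) = 8 + n)
Q = -5460 (Q = (8 + (8 + 14))*(-112 - 7*10) = (8 + 22)*(-112 - 70) = 30*(-182) = -5460)
V(w) = 5
Q + V(-11)*90 = -5460 + 5*90 = -5460 + 450 = -5010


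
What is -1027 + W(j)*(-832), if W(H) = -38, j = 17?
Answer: 30589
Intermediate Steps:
-1027 + W(j)*(-832) = -1027 - 38*(-832) = -1027 + 31616 = 30589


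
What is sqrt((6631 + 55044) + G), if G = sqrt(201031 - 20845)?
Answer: sqrt(61675 + sqrt(180186)) ≈ 249.20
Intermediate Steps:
G = sqrt(180186) ≈ 424.48
sqrt((6631 + 55044) + G) = sqrt((6631 + 55044) + sqrt(180186)) = sqrt(61675 + sqrt(180186))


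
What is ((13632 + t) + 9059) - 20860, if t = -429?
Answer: 1402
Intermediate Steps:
((13632 + t) + 9059) - 20860 = ((13632 - 429) + 9059) - 20860 = (13203 + 9059) - 20860 = 22262 - 20860 = 1402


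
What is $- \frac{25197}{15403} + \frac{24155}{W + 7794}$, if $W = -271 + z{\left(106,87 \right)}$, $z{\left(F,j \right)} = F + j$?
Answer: $\frac{177639413}{118849548} \approx 1.4947$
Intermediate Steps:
$W = -78$ ($W = -271 + \left(106 + 87\right) = -271 + 193 = -78$)
$- \frac{25197}{15403} + \frac{24155}{W + 7794} = - \frac{25197}{15403} + \frac{24155}{-78 + 7794} = \left(-25197\right) \frac{1}{15403} + \frac{24155}{7716} = - \frac{25197}{15403} + 24155 \cdot \frac{1}{7716} = - \frac{25197}{15403} + \frac{24155}{7716} = \frac{177639413}{118849548}$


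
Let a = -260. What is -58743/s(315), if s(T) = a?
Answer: 58743/260 ≈ 225.93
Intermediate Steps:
s(T) = -260
-58743/s(315) = -58743/(-260) = -58743*(-1/260) = 58743/260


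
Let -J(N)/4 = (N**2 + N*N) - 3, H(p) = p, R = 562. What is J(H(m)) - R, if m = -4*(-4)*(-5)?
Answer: -51750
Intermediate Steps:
m = -80 (m = 16*(-5) = -80)
J(N) = 12 - 8*N**2 (J(N) = -4*((N**2 + N*N) - 3) = -4*((N**2 + N**2) - 3) = -4*(2*N**2 - 3) = -4*(-3 + 2*N**2) = 12 - 8*N**2)
J(H(m)) - R = (12 - 8*(-80)**2) - 1*562 = (12 - 8*6400) - 562 = (12 - 51200) - 562 = -51188 - 562 = -51750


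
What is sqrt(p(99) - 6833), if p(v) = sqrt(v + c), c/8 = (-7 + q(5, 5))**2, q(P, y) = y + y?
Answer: sqrt(-6833 + 3*sqrt(19)) ≈ 82.583*I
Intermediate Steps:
q(P, y) = 2*y
c = 72 (c = 8*(-7 + 2*5)**2 = 8*(-7 + 10)**2 = 8*3**2 = 8*9 = 72)
p(v) = sqrt(72 + v) (p(v) = sqrt(v + 72) = sqrt(72 + v))
sqrt(p(99) - 6833) = sqrt(sqrt(72 + 99) - 6833) = sqrt(sqrt(171) - 6833) = sqrt(3*sqrt(19) - 6833) = sqrt(-6833 + 3*sqrt(19))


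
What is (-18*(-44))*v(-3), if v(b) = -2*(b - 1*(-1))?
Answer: 3168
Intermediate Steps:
v(b) = -2 - 2*b (v(b) = -2*(b + 1) = -2*(1 + b) = -2 - 2*b)
(-18*(-44))*v(-3) = (-18*(-44))*(-2 - 2*(-3)) = 792*(-2 + 6) = 792*4 = 3168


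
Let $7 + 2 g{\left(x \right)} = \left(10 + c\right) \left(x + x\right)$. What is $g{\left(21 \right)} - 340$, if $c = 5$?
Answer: $- \frac{57}{2} \approx -28.5$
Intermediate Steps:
$g{\left(x \right)} = - \frac{7}{2} + 15 x$ ($g{\left(x \right)} = - \frac{7}{2} + \frac{\left(10 + 5\right) \left(x + x\right)}{2} = - \frac{7}{2} + \frac{15 \cdot 2 x}{2} = - \frac{7}{2} + \frac{30 x}{2} = - \frac{7}{2} + 15 x$)
$g{\left(21 \right)} - 340 = \left(- \frac{7}{2} + 15 \cdot 21\right) - 340 = \left(- \frac{7}{2} + 315\right) - 340 = \frac{623}{2} - 340 = - \frac{57}{2}$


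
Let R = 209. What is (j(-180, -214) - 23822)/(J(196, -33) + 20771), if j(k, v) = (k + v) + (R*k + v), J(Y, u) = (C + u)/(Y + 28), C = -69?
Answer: -6949600/2326301 ≈ -2.9874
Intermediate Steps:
J(Y, u) = (-69 + u)/(28 + Y) (J(Y, u) = (-69 + u)/(Y + 28) = (-69 + u)/(28 + Y))
j(k, v) = 2*v + 210*k (j(k, v) = (k + v) + (209*k + v) = (k + v) + (v + 209*k) = 2*v + 210*k)
(j(-180, -214) - 23822)/(J(196, -33) + 20771) = ((2*(-214) + 210*(-180)) - 23822)/((-69 - 33)/(28 + 196) + 20771) = ((-428 - 37800) - 23822)/(-102/224 + 20771) = (-38228 - 23822)/((1/224)*(-102) + 20771) = -62050/(-51/112 + 20771) = -62050/2326301/112 = -62050*112/2326301 = -6949600/2326301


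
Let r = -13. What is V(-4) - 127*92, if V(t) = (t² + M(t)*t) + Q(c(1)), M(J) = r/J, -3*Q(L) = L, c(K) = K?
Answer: -35044/3 ≈ -11681.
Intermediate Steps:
Q(L) = -L/3
M(J) = -13/J
V(t) = -40/3 + t² (V(t) = (t² + (-13/t)*t) - ⅓*1 = (t² - 13) - ⅓ = (-13 + t²) - ⅓ = -40/3 + t²)
V(-4) - 127*92 = (-40/3 + (-4)²) - 127*92 = (-40/3 + 16) - 11684 = 8/3 - 11684 = -35044/3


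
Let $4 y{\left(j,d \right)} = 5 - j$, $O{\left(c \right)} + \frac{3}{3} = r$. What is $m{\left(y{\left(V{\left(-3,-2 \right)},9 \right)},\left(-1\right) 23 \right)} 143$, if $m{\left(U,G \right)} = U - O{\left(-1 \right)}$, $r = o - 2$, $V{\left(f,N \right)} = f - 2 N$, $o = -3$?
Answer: $1001$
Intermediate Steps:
$r = -5$ ($r = -3 - 2 = -5$)
$O{\left(c \right)} = -6$ ($O{\left(c \right)} = -1 - 5 = -6$)
$y{\left(j,d \right)} = \frac{5}{4} - \frac{j}{4}$ ($y{\left(j,d \right)} = \frac{5 - j}{4} = \frac{5}{4} - \frac{j}{4}$)
$m{\left(U,G \right)} = 6 + U$ ($m{\left(U,G \right)} = U - -6 = U + 6 = 6 + U$)
$m{\left(y{\left(V{\left(-3,-2 \right)},9 \right)},\left(-1\right) 23 \right)} 143 = \left(6 + \left(\frac{5}{4} - \frac{-3 - -4}{4}\right)\right) 143 = \left(6 + \left(\frac{5}{4} - \frac{-3 + 4}{4}\right)\right) 143 = \left(6 + \left(\frac{5}{4} - \frac{1}{4}\right)\right) 143 = \left(6 + 1\right) 143 = 7 \cdot 143 = 1001$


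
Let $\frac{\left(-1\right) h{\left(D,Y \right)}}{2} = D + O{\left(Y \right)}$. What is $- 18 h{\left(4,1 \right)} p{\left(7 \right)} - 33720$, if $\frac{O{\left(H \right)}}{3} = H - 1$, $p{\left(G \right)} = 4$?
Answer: $-33144$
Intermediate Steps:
$O{\left(H \right)} = -3 + 3 H$ ($O{\left(H \right)} = 3 \left(H - 1\right) = 3 \left(-1 + H\right) = -3 + 3 H$)
$h{\left(D,Y \right)} = 6 - 6 Y - 2 D$ ($h{\left(D,Y \right)} = - 2 \left(D + \left(-3 + 3 Y\right)\right) = - 2 \left(-3 + D + 3 Y\right) = 6 - 6 Y - 2 D$)
$- 18 h{\left(4,1 \right)} p{\left(7 \right)} - 33720 = - 18 \left(6 - 6 - 8\right) 4 - 33720 = \left(-18\right) \left(-8\right) 4 - 33720 = 144 \cdot 4 - 33720 = 576 - 33720 = -33144$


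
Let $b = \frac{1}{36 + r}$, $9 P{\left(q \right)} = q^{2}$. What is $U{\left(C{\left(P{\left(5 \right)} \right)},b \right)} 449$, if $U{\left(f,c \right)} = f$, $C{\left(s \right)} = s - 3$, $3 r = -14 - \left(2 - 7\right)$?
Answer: $- \frac{898}{9} \approx -99.778$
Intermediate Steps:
$r = -3$ ($r = \frac{-14 - \left(2 - 7\right)}{3} = \frac{-14 - -5}{3} = \frac{-14 + 5}{3} = \frac{1}{3} \left(-9\right) = -3$)
$P{\left(q \right)} = \frac{q^{2}}{9}$
$C{\left(s \right)} = -3 + s$
$b = \frac{1}{33}$ ($b = \frac{1}{36 - 3} = \frac{1}{33} \approx 0.030303$)
$U{\left(C{\left(P{\left(5 \right)} \right)},b \right)} 449 = \left(-3 + \frac{5^{2}}{9}\right) 449 = \left(-3 + \frac{1}{9} \cdot 25\right) 449 = \left(-3 + \frac{25}{9}\right) 449 = \left(- \frac{2}{9}\right) 449 = - \frac{898}{9}$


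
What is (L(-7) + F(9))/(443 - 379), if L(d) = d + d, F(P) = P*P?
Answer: 67/64 ≈ 1.0469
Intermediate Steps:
F(P) = P**2
L(d) = 2*d
(L(-7) + F(9))/(443 - 379) = (2*(-7) + 9**2)/(443 - 379) = (-14 + 81)/64 = 67*(1/64) = 67/64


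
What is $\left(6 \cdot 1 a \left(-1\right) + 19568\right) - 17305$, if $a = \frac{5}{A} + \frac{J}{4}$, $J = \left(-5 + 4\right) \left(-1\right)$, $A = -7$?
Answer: $\frac{31721}{14} \approx 2265.8$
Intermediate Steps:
$J = 1$ ($J = \left(-1\right) \left(-1\right) = 1$)
$a = - \frac{13}{28}$ ($a = \frac{5}{-7} + 1 \cdot \frac{1}{4} = 5 \left(- \frac{1}{7}\right) + 1 \cdot \frac{1}{4} = - \frac{5}{7} + \frac{1}{4} = - \frac{13}{28} \approx -0.46429$)
$\left(6 \cdot 1 a \left(-1\right) + 19568\right) - 17305 = \left(6 \cdot 1 \left(- \frac{13}{28}\right) \left(-1\right) + 19568\right) - 17305 = \left(6 \left(- \frac{13}{28}\right) \left(-1\right) + 19568\right) - 17305 = \left(\left(- \frac{39}{14}\right) \left(-1\right) + 19568\right) - 17305 = \left(\frac{39}{14} + 19568\right) - 17305 = \frac{273991}{14} - 17305 = \frac{31721}{14}$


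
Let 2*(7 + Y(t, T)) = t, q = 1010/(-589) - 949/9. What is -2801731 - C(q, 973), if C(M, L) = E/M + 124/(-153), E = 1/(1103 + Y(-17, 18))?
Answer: -176539981161644323/63011057175 ≈ -2.8017e+6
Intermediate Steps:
q = -568051/5301 (q = 1010*(-1/589) - 949*⅑ = -1010/589 - 949/9 = -568051/5301 ≈ -107.16)
Y(t, T) = -7 + t/2
E = 2/2175 (E = 1/(1103 + (-7 + (½)*(-17))) = 1/(1103 + (-7 - 17/2)) = 1/(1103 - 31/2) = 1/(2175/2) = 2/2175 ≈ 0.00091954)
C(M, L) = -124/153 + 2/(2175*M) (C(M, L) = 2/(2175*M) + 124/(-153) = 2/(2175*M) + 124*(-1/153) = 2/(2175*M) - 124/153 = -124/153 + 2/(2175*M))
-2801731 - C(q, 973) = -2801731 - 2*(51 - 44950*(-568051/5301))/(110925*(-568051/5301)) = -2801731 - 2*(-5301)*(51 + 823673950/171)/(110925*568051) = -2801731 - 2*(-5301)*823682671/(110925*568051*171) = -2801731 - 1*(-51068325602/63011057175) = -2801731 + 51068325602/63011057175 = -176539981161644323/63011057175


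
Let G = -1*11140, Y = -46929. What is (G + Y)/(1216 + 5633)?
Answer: -58069/6849 ≈ -8.4785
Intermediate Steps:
G = -11140
(G + Y)/(1216 + 5633) = (-11140 - 46929)/(1216 + 5633) = -58069/6849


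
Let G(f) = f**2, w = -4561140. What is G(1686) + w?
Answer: -1718544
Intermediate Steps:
G(1686) + w = 1686**2 - 4561140 = 2842596 - 4561140 = -1718544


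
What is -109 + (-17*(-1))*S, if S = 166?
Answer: 2713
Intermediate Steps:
-109 + (-17*(-1))*S = -109 - 17*(-1)*166 = -109 + 17*166 = -109 + 2822 = 2713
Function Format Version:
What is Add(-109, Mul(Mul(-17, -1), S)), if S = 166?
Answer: 2713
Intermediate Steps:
Add(-109, Mul(Mul(-17, -1), S)) = Add(-109, Mul(Mul(-17, -1), 166)) = Add(-109, Mul(17, 166)) = Add(-109, 2822) = 2713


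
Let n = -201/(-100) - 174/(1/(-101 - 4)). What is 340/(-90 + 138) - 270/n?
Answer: 51662695/7308804 ≈ 7.0686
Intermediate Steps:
n = 1827201/100 (n = -201*(-1/100) - 174/(1/(-105)) = 201/100 - 174/(-1/105) = 201/100 - 174*(-105) = 201/100 + 18270 = 1827201/100 ≈ 18272.)
340/(-90 + 138) - 270/n = 340/(-90 + 138) - 270/1827201/100 = 340/48 - 270*100/1827201 = 340*(1/48) - 9000/609067 = 85/12 - 9000/609067 = 51662695/7308804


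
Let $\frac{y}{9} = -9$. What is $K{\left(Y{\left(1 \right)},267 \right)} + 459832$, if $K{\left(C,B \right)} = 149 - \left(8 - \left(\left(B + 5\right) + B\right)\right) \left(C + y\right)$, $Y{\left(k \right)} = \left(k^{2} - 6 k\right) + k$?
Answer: $414846$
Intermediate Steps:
$y = -81$ ($y = 9 \left(-9\right) = -81$)
$Y{\left(k \right)} = k^{2} - 5 k$
$K{\left(C,B \right)} = 149 - \left(-81 + C\right) \left(3 - 2 B\right)$ ($K{\left(C,B \right)} = 149 - \left(8 - \left(\left(B + 5\right) + B\right)\right) \left(C - 81\right) = 149 - \left(8 - \left(\left(5 + B\right) + B\right)\right) \left(-81 + C\right) = 149 - \left(8 - \left(5 + 2 B\right)\right) \left(-81 + C\right) = 149 - \left(3 - 2 B\right) \left(-81 + C\right) = 149 - \left(-81 + C\right) \left(3 - 2 B\right)$)
$K{\left(Y{\left(1 \right)},267 \right)} + 459832 = \left(392 - 43254 - 3 \cdot 1 \left(-5 + 1\right) + 2 \cdot 267 \cdot 1 \left(-5 + 1\right)\right) + 459832 = \left(392 - 43254 - 3 \cdot 1 \left(-4\right) + 2 \cdot 267 \cdot 1 \left(-4\right)\right) + 459832 = \left(392 - 43254 - -12 + 2 \cdot 267 \left(-4\right)\right) + 459832 = \left(392 - 43254 + 12 - 2136\right) + 459832 = -44986 + 459832 = 414846$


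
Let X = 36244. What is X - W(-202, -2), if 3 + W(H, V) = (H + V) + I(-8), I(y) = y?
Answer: 36459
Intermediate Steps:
W(H, V) = -11 + H + V (W(H, V) = -3 + ((H + V) - 8) = -3 + (-8 + H + V) = -11 + H + V)
X - W(-202, -2) = 36244 - (-11 - 202 - 2) = 36244 - 1*(-215) = 36244 + 215 = 36459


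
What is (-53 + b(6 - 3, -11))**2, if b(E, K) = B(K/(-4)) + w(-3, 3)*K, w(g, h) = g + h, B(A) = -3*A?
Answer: 60025/16 ≈ 3751.6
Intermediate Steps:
b(E, K) = 3*K/4 (b(E, K) = -3*K/(-4) + (-3 + 3)*K = -3*K*(-1)/4 + 0*K = -(-3)*K/4 + 0 = 3*K/4 + 0 = 3*K/4)
(-53 + b(6 - 3, -11))**2 = (-53 + (3/4)*(-11))**2 = (-53 - 33/4)**2 = (-245/4)**2 = 60025/16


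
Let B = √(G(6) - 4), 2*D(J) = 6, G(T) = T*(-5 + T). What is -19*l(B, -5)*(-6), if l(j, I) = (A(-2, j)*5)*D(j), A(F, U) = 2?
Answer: 3420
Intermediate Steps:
D(J) = 3 (D(J) = (½)*6 = 3)
B = √2 (B = √(6*(-5 + 6) - 4) = √(6*1 - 4) = √(6 - 4) = √2 ≈ 1.4142)
l(j, I) = 30 (l(j, I) = (2*5)*3 = 10*3 = 30)
-19*l(B, -5)*(-6) = -19*30*(-6) = -570*(-6) = 3420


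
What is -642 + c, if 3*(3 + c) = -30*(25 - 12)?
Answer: -775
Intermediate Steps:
c = -133 (c = -3 + (-30*(25 - 12))/3 = -3 + (-30*13)/3 = -3 + (⅓)*(-390) = -3 - 130 = -133)
-642 + c = -642 - 133 = -775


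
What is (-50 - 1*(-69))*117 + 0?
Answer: 2223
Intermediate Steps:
(-50 - 1*(-69))*117 + 0 = (-50 + 69)*117 + 0 = 19*117 + 0 = 2223 + 0 = 2223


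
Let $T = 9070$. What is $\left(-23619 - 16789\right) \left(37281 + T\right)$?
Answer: $-1872951208$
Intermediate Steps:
$\left(-23619 - 16789\right) \left(37281 + T\right) = \left(-23619 - 16789\right) \left(37281 + 9070\right) = \left(-40408\right) 46351 = -1872951208$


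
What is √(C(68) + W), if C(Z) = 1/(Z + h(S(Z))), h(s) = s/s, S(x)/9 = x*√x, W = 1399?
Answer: 2*√1665177/69 ≈ 37.403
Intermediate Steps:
S(x) = 9*x^(3/2) (S(x) = 9*(x*√x) = 9*x^(3/2))
h(s) = 1
C(Z) = 1/(1 + Z) (C(Z) = 1/(Z + 1) = 1/(1 + Z))
√(C(68) + W) = √(1/(1 + 68) + 1399) = √(1/69 + 1399) = √(96532/69) = 2*√1665177/69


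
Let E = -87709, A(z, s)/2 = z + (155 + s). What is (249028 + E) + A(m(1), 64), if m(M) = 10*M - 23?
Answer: 161731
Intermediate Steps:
m(M) = -23 + 10*M
A(z, s) = 310 + 2*s + 2*z (A(z, s) = 2*(z + (155 + s)) = 2*(155 + s + z) = 310 + 2*s + 2*z)
(249028 + E) + A(m(1), 64) = (249028 - 87709) + (310 + 2*64 + 2*(-23 + 10*1)) = 161319 + (310 + 128 + 2*(-23 + 10)) = 161319 + (310 + 128 + 2*(-13)) = 161319 + (310 + 128 - 26) = 161319 + 412 = 161731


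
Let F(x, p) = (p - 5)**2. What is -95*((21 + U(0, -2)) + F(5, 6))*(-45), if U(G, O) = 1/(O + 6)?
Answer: 380475/4 ≈ 95119.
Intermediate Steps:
F(x, p) = (-5 + p)**2
U(G, O) = 1/(6 + O)
-95*((21 + U(0, -2)) + F(5, 6))*(-45) = -95*((21 + 1/(6 - 2)) + (-5 + 6)**2)*(-45) = -95*((21 + 1/4) + 1**2)*(-45) = -95*((21 + 1/4) + 1)*(-45) = -95*(85/4 + 1)*(-45) = -95*89/4*(-45) = -8455/4*(-45) = 380475/4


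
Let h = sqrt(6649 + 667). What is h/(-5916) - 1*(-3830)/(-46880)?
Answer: -383/4688 - sqrt(1829)/2958 ≈ -0.096156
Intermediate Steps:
h = 2*sqrt(1829) (h = sqrt(7316) = 2*sqrt(1829) ≈ 85.534)
h/(-5916) - 1*(-3830)/(-46880) = (2*sqrt(1829))/(-5916) - 1*(-3830)/(-46880) = (2*sqrt(1829))*(-1/5916) + 3830*(-1/46880) = -sqrt(1829)/2958 - 383/4688 = -383/4688 - sqrt(1829)/2958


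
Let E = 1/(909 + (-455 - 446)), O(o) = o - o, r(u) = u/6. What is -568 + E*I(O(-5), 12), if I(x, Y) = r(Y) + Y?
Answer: -2265/4 ≈ -566.25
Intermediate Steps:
r(u) = u/6 (r(u) = u*(1/6) = u/6)
O(o) = 0
I(x, Y) = 7*Y/6 (I(x, Y) = Y/6 + Y = 7*Y/6)
E = 1/8 (E = 1/(909 - 901) = 1/8 ≈ 0.12500)
-568 + E*I(O(-5), 12) = -568 + ((7/6)*12)/8 = -568 + (1/8)*14 = -568 + 7/4 = -2265/4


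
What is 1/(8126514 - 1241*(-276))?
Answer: 1/8469030 ≈ 1.1808e-7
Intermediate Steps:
1/(8126514 - 1241*(-276)) = 1/(8126514 + 342516) = 1/8469030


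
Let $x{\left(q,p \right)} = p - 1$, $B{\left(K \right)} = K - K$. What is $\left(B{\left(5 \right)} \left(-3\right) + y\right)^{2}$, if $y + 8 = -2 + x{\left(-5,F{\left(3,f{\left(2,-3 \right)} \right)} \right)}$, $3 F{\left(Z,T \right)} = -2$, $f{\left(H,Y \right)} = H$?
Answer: $\frac{1225}{9} \approx 136.11$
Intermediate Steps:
$F{\left(Z,T \right)} = - \frac{2}{3}$ ($F{\left(Z,T \right)} = \frac{1}{3} \left(-2\right) = - \frac{2}{3}$)
$B{\left(K \right)} = 0$
$x{\left(q,p \right)} = -1 + p$
$y = - \frac{35}{3}$ ($y = -8 - \frac{11}{3} = - \frac{35}{3} \approx -11.667$)
$\left(B{\left(5 \right)} \left(-3\right) + y\right)^{2} = \left(0 \left(-3\right) - \frac{35}{3}\right)^{2} = \left(0 - \frac{35}{3}\right)^{2} = \left(- \frac{35}{3}\right)^{2} = \frac{1225}{9}$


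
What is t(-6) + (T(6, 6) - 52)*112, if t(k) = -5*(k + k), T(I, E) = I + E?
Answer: -4420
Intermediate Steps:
T(I, E) = E + I
t(k) = -10*k
t(-6) + (T(6, 6) - 52)*112 = -10*(-6) + ((6 + 6) - 52)*112 = 60 + (12 - 52)*112 = 60 - 40*112 = 60 - 4480 = -4420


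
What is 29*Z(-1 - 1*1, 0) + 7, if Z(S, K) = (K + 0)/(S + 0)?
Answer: 7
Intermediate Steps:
Z(S, K) = K/S
29*Z(-1 - 1*1, 0) + 7 = 29*(0/(-1 - 1*1)) + 7 = 29*(0/(-1 - 1)) + 7 = 29*(0/(-2)) + 7 = 29*(0*(-½)) + 7 = 29*0 + 7 = 0 + 7 = 7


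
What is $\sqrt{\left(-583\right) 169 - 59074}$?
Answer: $i \sqrt{157601} \approx 396.99 i$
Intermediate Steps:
$\sqrt{\left(-583\right) 169 - 59074} = \sqrt{-98527 - 59074} = \sqrt{-157601} = i \sqrt{157601}$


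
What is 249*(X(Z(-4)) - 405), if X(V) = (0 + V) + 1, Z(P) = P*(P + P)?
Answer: -92628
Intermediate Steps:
Z(P) = 2*P**2 (Z(P) = P*(2*P) = 2*P**2)
X(V) = 1 + V (X(V) = V + 1 = 1 + V)
249*(X(Z(-4)) - 405) = 249*((1 + 2*(-4)**2) - 405) = 249*((1 + 2*16) - 405) = 249*((1 + 32) - 405) = 249*(33 - 405) = 249*(-372) = -92628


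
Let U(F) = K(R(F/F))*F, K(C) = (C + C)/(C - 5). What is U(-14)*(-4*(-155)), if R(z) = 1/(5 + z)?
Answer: 17360/29 ≈ 598.62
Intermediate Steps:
K(C) = 2*C/(-5 + C) (K(C) = (2*C)/(-5 + C) = 2*C/(-5 + C))
U(F) = -2*F/29 (U(F) = (2/((5 + F/F)*(-5 + 1/(5 + F/F))))*F = (2/((5 + 1)*(-5 + 1/(5 + 1))))*F = (2/(6*(-5 + 1/6)))*F = (2*(⅙)/(-5 + ⅙))*F = (2*(⅙)/(-29/6))*F = (2*(⅙)*(-6/29))*F = -2*F/29)
U(-14)*(-4*(-155)) = (-2/29*(-14))*(-4*(-155)) = (28/29)*620 = 17360/29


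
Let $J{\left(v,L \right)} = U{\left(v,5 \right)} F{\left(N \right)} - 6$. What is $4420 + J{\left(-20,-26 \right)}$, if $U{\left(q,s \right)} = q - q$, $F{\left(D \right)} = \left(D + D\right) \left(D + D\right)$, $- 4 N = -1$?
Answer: $4414$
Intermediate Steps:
$N = \frac{1}{4}$ ($N = \left(- \frac{1}{4}\right) \left(-1\right) = \frac{1}{4} \approx 0.25$)
$F{\left(D \right)} = 4 D^{2}$ ($F{\left(D \right)} = 2 D 2 D = 4 D^{2}$)
$U{\left(q,s \right)} = 0$
$J{\left(v,L \right)} = -6$ ($J{\left(v,L \right)} = 0 \cdot \frac{4}{16} - 6 = 0 \cdot 4 \cdot \frac{1}{16} - 6 = 0 \cdot \frac{1}{4} - 6 = 0 - 6 = -6$)
$4420 + J{\left(-20,-26 \right)} = 4420 - 6 = 4414$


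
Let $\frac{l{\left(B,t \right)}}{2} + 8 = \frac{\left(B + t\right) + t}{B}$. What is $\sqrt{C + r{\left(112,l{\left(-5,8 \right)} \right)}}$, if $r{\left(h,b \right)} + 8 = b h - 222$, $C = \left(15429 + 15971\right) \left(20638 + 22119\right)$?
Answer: $\frac{3 \sqrt{3729353570}}{5} \approx 36641.0$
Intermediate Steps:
$C = 1342569800$ ($C = 31400 \cdot 42757 = 1342569800$)
$l{\left(B,t \right)} = -16 + \frac{2 \left(B + 2 t\right)}{B}$ ($l{\left(B,t \right)} = -16 + 2 \frac{\left(B + t\right) + t}{B} = -16 + 2 \frac{B + 2 t}{B} = -16 + \frac{2 \left(B + 2 t\right)}{B}$)
$r{\left(h,b \right)} = -230 + b h$ ($r{\left(h,b \right)} = -8 + \left(b h - 222\right) = -8 + \left(-222 + b h\right) = -230 + b h$)
$\sqrt{C + r{\left(112,l{\left(-5,8 \right)} \right)}} = \sqrt{1342569800 + \left(-230 + \left(-14 + 4 \cdot 8 \frac{1}{-5}\right) 112\right)} = \sqrt{1342569800 + \left(-230 + \left(-14 + 4 \cdot 8 \left(- \frac{1}{5}\right)\right) 112\right)} = \sqrt{1342569800 + \left(-230 + \left(-14 - \frac{32}{5}\right) 112\right)} = \sqrt{1342569800 - \frac{12574}{5}} = \sqrt{\frac{6712836426}{5}} = \frac{3 \sqrt{3729353570}}{5}$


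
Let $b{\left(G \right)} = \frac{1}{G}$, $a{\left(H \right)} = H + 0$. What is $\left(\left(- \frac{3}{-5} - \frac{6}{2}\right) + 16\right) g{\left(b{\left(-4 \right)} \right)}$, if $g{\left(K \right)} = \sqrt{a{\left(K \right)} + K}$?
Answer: $\frac{34 i \sqrt{2}}{5} \approx 9.6167 i$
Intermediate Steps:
$a{\left(H \right)} = H$
$g{\left(K \right)} = \sqrt{2} \sqrt{K}$ ($g{\left(K \right)} = \sqrt{K + K} = \sqrt{2 K} = \sqrt{2} \sqrt{K}$)
$\left(\left(- \frac{3}{-5} - \frac{6}{2}\right) + 16\right) g{\left(b{\left(-4 \right)} \right)} = \left(\left(- \frac{3}{-5} - \frac{6}{2}\right) + 16\right) \sqrt{2} \sqrt{\frac{1}{-4}} = \left(\left(\left(-3\right) \left(- \frac{1}{5}\right) - 3\right) + 16\right) \sqrt{2} \sqrt{- \frac{1}{4}} = \left(\left(\frac{3}{5} - 3\right) + 16\right) \sqrt{2} \frac{i}{2} = \left(- \frac{12}{5} + 16\right) \frac{i \sqrt{2}}{2} = \frac{68 \frac{i \sqrt{2}}{2}}{5} = \frac{34 i \sqrt{2}}{5}$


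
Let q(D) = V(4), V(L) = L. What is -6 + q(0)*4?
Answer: 10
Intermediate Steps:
q(D) = 4
-6 + q(0)*4 = -6 + 4*4 = -6 + 16 = 10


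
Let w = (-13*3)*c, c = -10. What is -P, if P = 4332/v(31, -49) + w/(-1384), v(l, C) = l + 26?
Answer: -52397/692 ≈ -75.718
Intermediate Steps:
w = 390 (w = -13*3*(-10) = -39*(-10) = 390)
v(l, C) = 26 + l
P = 52397/692 (P = 4332/(26 + 31) + 390/(-1384) = 4332/57 + 390*(-1/1384) = 4332*(1/57) - 195/692 = 76 - 195/692 = 52397/692 ≈ 75.718)
-P = -1*52397/692 = -52397/692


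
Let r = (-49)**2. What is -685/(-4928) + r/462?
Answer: 78887/14784 ≈ 5.3360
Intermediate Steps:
r = 2401
-685/(-4928) + r/462 = -685/(-4928) + 2401/462 = -685*(-1/4928) + 2401*(1/462) = 685/4928 + 343/66 = 78887/14784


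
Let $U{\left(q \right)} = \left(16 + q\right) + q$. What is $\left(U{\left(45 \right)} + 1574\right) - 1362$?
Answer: $318$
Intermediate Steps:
$U{\left(q \right)} = 16 + 2 q$
$\left(U{\left(45 \right)} + 1574\right) - 1362 = \left(\left(16 + 2 \cdot 45\right) + 1574\right) - 1362 = \left(\left(16 + 90\right) + 1574\right) - 1362 = \left(106 + 1574\right) - 1362 = 1680 - 1362 = 318$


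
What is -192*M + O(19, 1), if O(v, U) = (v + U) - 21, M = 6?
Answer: -1153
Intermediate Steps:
O(v, U) = -21 + U + v (O(v, U) = (U + v) - 21 = -21 + U + v)
-192*M + O(19, 1) = -192*6 + (-21 + 1 + 19) = -12*96 - 1 = -1152 - 1 = -1153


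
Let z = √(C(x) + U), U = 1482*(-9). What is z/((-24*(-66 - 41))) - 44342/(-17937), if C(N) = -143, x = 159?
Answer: 44342/17937 + I*√13481/2568 ≈ 2.4721 + 0.045213*I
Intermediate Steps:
U = -13338
z = I*√13481 (z = √(-143 - 13338) = √(-13481) = I*√13481 ≈ 116.11*I)
z/((-24*(-66 - 41))) - 44342/(-17937) = (I*√13481)/((-24*(-66 - 41))) - 44342/(-17937) = (I*√13481)/((-24*(-107))) - 44342*(-1/17937) = (I*√13481)/2568 + 44342/17937 = (I*√13481)*(1/2568) + 44342/17937 = I*√13481/2568 + 44342/17937 = 44342/17937 + I*√13481/2568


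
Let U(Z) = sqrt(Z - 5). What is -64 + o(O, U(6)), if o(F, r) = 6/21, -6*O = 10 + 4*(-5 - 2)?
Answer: -446/7 ≈ -63.714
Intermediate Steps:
U(Z) = sqrt(-5 + Z)
O = 3 (O = -(10 + 4*(-5 - 2))/6 = -(10 + 4*(-7))/6 = -(10 - 28)/6 = -1/6*(-18) = 3)
o(F, r) = 2/7 (o(F, r) = 6*(1/21) = 2/7)
-64 + o(O, U(6)) = -64 + 2/7 = -446/7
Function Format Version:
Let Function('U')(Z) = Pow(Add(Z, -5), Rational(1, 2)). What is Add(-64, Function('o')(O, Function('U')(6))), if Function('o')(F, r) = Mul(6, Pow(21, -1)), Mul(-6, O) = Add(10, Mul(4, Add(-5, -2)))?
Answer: Rational(-446, 7) ≈ -63.714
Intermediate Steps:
Function('U')(Z) = Pow(Add(-5, Z), Rational(1, 2))
O = 3 (O = Mul(Rational(-1, 6), Add(10, Mul(4, Add(-5, -2)))) = Mul(Rational(-1, 6), Add(10, Mul(4, -7))) = Mul(Rational(-1, 6), Add(10, -28)) = Mul(Rational(-1, 6), -18) = 3)
Function('o')(F, r) = Rational(2, 7) (Function('o')(F, r) = Mul(6, Rational(1, 21)) = Rational(2, 7))
Add(-64, Function('o')(O, Function('U')(6))) = Add(-64, Rational(2, 7)) = Rational(-446, 7)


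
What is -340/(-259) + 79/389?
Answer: 152721/100751 ≈ 1.5158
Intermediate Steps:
-340/(-259) + 79/389 = -340*(-1/259) + 79*(1/389) = 340/259 + 79/389 = 152721/100751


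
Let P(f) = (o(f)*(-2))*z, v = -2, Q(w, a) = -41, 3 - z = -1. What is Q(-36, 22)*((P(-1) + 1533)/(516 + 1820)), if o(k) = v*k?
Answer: -62197/2336 ≈ -26.625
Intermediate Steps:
z = 4 (z = 3 - 1*(-1) = 3 + 1 = 4)
o(k) = -2*k
P(f) = 16*f (P(f) = (-2*f*(-2))*4 = (4*f)*4 = 16*f)
Q(-36, 22)*((P(-1) + 1533)/(516 + 1820)) = -41*(16*(-1) + 1533)/(516 + 1820) = -41*(-16 + 1533)/2336 = -62197/2336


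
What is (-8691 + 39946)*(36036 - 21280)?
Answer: 461198780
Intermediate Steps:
(-8691 + 39946)*(36036 - 21280) = 31255*14756 = 461198780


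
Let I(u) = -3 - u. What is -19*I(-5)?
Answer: -38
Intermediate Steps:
-19*I(-5) = -19*(-3 - 1*(-5)) = -19*(-3 + 5) = -19*2 = -38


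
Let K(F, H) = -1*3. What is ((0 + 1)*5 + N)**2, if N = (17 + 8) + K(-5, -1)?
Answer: 729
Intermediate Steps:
K(F, H) = -3
N = 22 (N = (17 + 8) - 3 = 25 - 3 = 22)
((0 + 1)*5 + N)**2 = ((0 + 1)*5 + 22)**2 = (1*5 + 22)**2 = (5 + 22)**2 = 27**2 = 729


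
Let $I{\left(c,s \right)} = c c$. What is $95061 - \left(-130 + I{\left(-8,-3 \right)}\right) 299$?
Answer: $114795$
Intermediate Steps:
$I{\left(c,s \right)} = c^{2}$
$95061 - \left(-130 + I{\left(-8,-3 \right)}\right) 299 = 95061 - \left(-130 + \left(-8\right)^{2}\right) 299 = 95061 - \left(-130 + 64\right) 299 = 95061 - \left(-66\right) 299 = 95061 - -19734 = 95061 + 19734 = 114795$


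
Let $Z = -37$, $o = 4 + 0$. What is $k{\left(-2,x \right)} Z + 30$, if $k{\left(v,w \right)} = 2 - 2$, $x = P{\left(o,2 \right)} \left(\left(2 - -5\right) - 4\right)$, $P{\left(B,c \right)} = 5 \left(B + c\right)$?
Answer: $30$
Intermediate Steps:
$o = 4$
$P{\left(B,c \right)} = 5 B + 5 c$
$x = 90$ ($x = \left(5 \cdot 4 + 5 \cdot 2\right) \left(\left(2 - -5\right) - 4\right) = \left(20 + 10\right) \left(\left(2 + 5\right) - 4\right) = 30 \left(7 - 4\right) = 30 \cdot 3 = 90$)
$k{\left(v,w \right)} = 0$ ($k{\left(v,w \right)} = 2 - 2 = 0$)
$k{\left(-2,x \right)} Z + 30 = 0 \left(-37\right) + 30 = 0 + 30 = 30$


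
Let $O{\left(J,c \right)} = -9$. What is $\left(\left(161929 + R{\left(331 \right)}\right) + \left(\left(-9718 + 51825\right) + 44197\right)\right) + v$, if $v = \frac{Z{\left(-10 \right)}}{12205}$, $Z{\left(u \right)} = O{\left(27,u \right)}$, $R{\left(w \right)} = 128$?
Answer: $\frac{3031245996}{12205} \approx 2.4836 \cdot 10^{5}$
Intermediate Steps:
$Z{\left(u \right)} = -9$
$v = - \frac{9}{12205} \approx -0.0007374$
$\left(\left(161929 + R{\left(331 \right)}\right) + \left(\left(-9718 + 51825\right) + 44197\right)\right) + v = \left(\left(161929 + 128\right) + \left(\left(-9718 + 51825\right) + 44197\right)\right) - \frac{9}{12205} = \left(162057 + \left(42107 + 44197\right)\right) - \frac{9}{12205} = \left(162057 + 86304\right) - \frac{9}{12205} = 248361 - \frac{9}{12205} = \frac{3031245996}{12205}$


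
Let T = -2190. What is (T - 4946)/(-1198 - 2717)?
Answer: 7136/3915 ≈ 1.8227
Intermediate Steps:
(T - 4946)/(-1198 - 2717) = (-2190 - 4946)/(-1198 - 2717) = -7136/(-3915) = -7136*(-1/3915) = 7136/3915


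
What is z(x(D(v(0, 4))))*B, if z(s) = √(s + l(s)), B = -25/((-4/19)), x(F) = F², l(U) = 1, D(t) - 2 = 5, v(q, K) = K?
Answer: 2375*√2/4 ≈ 839.69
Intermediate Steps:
D(t) = 7 (D(t) = 2 + 5 = 7)
B = 475/4 (B = -25/((-4*1/19)) = -25/(-4/19) = -25*(-19/4) = 475/4 ≈ 118.75)
z(s) = √(1 + s) (z(s) = √(s + 1) = √(1 + s))
z(x(D(v(0, 4))))*B = √(1 + 7²)*(475/4) = √(1 + 49)*(475/4) = √50*(475/4) = (5*√2)*(475/4) = 2375*√2/4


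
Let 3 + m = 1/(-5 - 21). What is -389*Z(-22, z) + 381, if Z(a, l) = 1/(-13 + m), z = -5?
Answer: 168991/417 ≈ 405.25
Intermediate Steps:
m = -79/26 (m = -3 + 1/(-5 - 21) = -3 + 1/(-26) = -3 - 1/26 = -79/26 ≈ -3.0385)
Z(a, l) = -26/417 (Z(a, l) = 1/(-13 - 79/26) = 1/(-417/26) = -26/417)
-389*Z(-22, z) + 381 = -389*(-26/417) + 381 = 10114/417 + 381 = 168991/417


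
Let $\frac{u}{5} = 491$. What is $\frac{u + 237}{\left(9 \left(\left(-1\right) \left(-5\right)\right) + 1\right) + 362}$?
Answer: $\frac{673}{102} \approx 6.598$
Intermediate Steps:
$u = 2455$ ($u = 5 \cdot 491 = 2455$)
$\frac{u + 237}{\left(9 \left(\left(-1\right) \left(-5\right)\right) + 1\right) + 362} = \frac{2455 + 237}{\left(9 \left(\left(-1\right) \left(-5\right)\right) + 1\right) + 362} = \frac{2692}{\left(9 \cdot 5 + 1\right) + 362} = \frac{2692}{\left(45 + 1\right) + 362} = \frac{2692}{46 + 362} = \frac{2692}{408} = 2692 \cdot \frac{1}{408} = \frac{673}{102}$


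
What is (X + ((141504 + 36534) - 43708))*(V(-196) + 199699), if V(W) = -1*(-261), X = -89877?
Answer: 8888821880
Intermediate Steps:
V(W) = 261
(X + ((141504 + 36534) - 43708))*(V(-196) + 199699) = (-89877 + ((141504 + 36534) - 43708))*(261 + 199699) = (-89877 + (178038 - 43708))*199960 = (-89877 + 134330)*199960 = 44453*199960 = 8888821880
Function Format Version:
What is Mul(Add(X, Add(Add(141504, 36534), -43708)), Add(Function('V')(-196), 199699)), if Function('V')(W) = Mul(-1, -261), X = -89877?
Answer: 8888821880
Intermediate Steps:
Function('V')(W) = 261
Mul(Add(X, Add(Add(141504, 36534), -43708)), Add(Function('V')(-196), 199699)) = Mul(Add(-89877, Add(Add(141504, 36534), -43708)), Add(261, 199699)) = Mul(Add(-89877, Add(178038, -43708)), 199960) = Mul(Add(-89877, 134330), 199960) = Mul(44453, 199960) = 8888821880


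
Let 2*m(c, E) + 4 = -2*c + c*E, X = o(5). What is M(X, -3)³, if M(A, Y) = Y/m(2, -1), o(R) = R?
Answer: 27/125 ≈ 0.21600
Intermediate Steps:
X = 5
m(c, E) = -2 - c + E*c/2 (m(c, E) = -2 + (-2*c + c*E)/2 = -2 + (-2*c + E*c)/2 = -2 + (-c + E*c/2) = -2 - c + E*c/2)
M(A, Y) = -Y/5 (M(A, Y) = Y/(-2 - 1*2 + (½)*(-1)*2) = Y/(-2 - 2 - 1) = Y/(-5) = Y*(-⅕) = -Y/5)
M(X, -3)³ = (-⅕*(-3))³ = (⅗)³ = 27/125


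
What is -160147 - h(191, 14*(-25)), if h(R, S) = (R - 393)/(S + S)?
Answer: -56051551/350 ≈ -1.6015e+5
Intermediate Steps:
h(R, S) = (-393 + R)/(2*S) (h(R, S) = (-393 + R)/((2*S)) = (-393 + R)*(1/(2*S)) = (-393 + R)/(2*S))
-160147 - h(191, 14*(-25)) = -160147 - (-393 + 191)/(2*(14*(-25))) = -160147 - (-202)/(2*(-350)) = -160147 - (-1)*(-202)/(2*350) = -160147 - 1*101/350 = -160147 - 101/350 = -56051551/350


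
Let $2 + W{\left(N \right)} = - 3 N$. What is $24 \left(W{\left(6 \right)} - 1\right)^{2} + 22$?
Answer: $10606$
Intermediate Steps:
$W{\left(N \right)} = -2 - 3 N$
$24 \left(W{\left(6 \right)} - 1\right)^{2} + 22 = 24 \left(\left(-2 - 18\right) - 1\right)^{2} + 22 = 24 \left(-20 - 1\right)^{2} + 22 = 24 \left(-21\right)^{2} + 22 = 24 \cdot 441 + 22 = 10584 + 22 = 10606$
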